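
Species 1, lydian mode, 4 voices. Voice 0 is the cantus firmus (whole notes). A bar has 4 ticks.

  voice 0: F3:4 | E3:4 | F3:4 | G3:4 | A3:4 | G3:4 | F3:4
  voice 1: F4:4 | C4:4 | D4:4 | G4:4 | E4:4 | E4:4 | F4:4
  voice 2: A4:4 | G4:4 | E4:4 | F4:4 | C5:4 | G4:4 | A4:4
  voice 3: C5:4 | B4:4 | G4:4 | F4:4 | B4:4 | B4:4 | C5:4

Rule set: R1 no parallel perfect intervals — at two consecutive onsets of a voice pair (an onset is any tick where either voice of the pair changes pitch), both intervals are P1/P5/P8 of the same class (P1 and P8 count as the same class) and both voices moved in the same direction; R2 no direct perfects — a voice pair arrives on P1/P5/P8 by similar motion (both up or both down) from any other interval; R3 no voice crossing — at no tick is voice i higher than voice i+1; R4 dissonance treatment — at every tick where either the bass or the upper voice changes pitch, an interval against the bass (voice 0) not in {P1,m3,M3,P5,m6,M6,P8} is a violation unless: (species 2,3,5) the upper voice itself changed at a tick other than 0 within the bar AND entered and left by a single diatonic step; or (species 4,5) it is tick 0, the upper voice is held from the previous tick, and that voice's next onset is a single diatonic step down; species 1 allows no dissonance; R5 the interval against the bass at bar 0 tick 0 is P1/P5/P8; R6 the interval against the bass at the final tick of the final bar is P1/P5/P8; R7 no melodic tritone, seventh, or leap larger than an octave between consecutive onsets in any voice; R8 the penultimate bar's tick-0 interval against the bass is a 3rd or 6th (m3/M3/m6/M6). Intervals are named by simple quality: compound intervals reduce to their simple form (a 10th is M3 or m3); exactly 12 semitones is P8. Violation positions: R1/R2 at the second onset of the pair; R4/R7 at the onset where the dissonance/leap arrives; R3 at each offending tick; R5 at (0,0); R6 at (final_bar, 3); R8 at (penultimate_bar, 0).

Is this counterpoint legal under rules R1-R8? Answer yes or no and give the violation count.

bar 0: v0=F3 v1=F4 v2=A4 v3=C5 (P5)
bar 1: v0=E3 v1=C4 v2=G4 v3=B4 (P5)
bar 2: v0=F3 v1=D4 v2=E4 v3=G4 (M2)
bar 3: v0=G3 v1=G4 v2=F4 v3=F4 (m7)
bar 4: v0=A3 v1=E4 v2=C5 v3=B4 (M2)
bar 5: v0=G3 v1=E4 v2=G4 v3=B4 (M3)
bar 6: v0=F3 v1=F4 v2=A4 v3=C5 (P5)
  R5 @ bar0.0: opens on M3
  R1 @ bar1.0: F3/C5 P5 -> E3/B4 P5 similar
  R2 @ bar1.0: F4/A4 M3 -> C4/G4 P5 similar
  R4 @ bar2.0: F3/E4 M7 untreated
  R4 @ bar2.0: F3/G4 M2 untreated
  R2 @ bar3.0: F3/D4 M6 -> G3/G4 P8 similar
  R3 @ bar3.0: G4 above F4
  R4 @ bar3.0: G3/F4 m7 untreated
  R4 @ bar3.0: G3/F4 m7 untreated
  R3 @ bar3.1: G4 above F4
  R3 @ bar3.2: G4 above F4
  R3 @ bar3.3: G4 above F4
  R3 @ bar4.0: C5 above B4
  R4 @ bar4.0: A3/B4 M2 untreated
  R7 @ bar4.0: F4->B4 leap 6st
  R3 @ bar4.1: C5 above B4
  R3 @ bar4.2: C5 above B4
  R3 @ bar4.3: C5 above B4
  R2 @ bar5.0: A3/C5 m3 -> G3/G4 P8 similar
  R8 @ bar5.0: penult P8 not 3rd/6th
  R1 @ bar6.0: E4/B4 P5 -> F4/C5 P5 similar
  R6 @ bar6.3: closes on M3

No (22 violations)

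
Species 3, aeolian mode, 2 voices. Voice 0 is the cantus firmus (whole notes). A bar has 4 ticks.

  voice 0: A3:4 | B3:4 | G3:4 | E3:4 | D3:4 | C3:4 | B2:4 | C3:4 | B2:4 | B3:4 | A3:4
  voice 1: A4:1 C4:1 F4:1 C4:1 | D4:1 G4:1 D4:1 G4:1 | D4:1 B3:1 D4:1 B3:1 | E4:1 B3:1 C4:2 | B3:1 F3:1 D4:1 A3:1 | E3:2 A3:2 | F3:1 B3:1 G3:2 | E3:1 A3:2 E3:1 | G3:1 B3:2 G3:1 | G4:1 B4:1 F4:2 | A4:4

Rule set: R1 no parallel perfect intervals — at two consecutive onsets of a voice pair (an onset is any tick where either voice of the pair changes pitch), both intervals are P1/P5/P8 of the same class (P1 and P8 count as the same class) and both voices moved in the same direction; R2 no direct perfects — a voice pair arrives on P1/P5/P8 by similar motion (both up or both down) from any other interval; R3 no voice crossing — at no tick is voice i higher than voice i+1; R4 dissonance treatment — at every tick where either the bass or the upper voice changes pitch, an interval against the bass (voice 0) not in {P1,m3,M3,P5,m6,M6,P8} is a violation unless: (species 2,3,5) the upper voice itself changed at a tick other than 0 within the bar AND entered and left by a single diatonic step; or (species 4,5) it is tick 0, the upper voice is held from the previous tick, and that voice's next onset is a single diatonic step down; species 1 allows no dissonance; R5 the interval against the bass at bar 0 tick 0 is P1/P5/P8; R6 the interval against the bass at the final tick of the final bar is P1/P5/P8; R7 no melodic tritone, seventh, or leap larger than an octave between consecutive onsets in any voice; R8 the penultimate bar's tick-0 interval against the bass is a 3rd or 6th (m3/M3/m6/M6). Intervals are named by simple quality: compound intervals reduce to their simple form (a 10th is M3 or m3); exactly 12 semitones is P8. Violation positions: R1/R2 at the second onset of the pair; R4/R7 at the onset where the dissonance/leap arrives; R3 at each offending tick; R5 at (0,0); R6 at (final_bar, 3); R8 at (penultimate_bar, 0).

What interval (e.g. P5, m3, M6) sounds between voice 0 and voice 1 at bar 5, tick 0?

M3

voice 0=C3 voice 1=E3 -> M3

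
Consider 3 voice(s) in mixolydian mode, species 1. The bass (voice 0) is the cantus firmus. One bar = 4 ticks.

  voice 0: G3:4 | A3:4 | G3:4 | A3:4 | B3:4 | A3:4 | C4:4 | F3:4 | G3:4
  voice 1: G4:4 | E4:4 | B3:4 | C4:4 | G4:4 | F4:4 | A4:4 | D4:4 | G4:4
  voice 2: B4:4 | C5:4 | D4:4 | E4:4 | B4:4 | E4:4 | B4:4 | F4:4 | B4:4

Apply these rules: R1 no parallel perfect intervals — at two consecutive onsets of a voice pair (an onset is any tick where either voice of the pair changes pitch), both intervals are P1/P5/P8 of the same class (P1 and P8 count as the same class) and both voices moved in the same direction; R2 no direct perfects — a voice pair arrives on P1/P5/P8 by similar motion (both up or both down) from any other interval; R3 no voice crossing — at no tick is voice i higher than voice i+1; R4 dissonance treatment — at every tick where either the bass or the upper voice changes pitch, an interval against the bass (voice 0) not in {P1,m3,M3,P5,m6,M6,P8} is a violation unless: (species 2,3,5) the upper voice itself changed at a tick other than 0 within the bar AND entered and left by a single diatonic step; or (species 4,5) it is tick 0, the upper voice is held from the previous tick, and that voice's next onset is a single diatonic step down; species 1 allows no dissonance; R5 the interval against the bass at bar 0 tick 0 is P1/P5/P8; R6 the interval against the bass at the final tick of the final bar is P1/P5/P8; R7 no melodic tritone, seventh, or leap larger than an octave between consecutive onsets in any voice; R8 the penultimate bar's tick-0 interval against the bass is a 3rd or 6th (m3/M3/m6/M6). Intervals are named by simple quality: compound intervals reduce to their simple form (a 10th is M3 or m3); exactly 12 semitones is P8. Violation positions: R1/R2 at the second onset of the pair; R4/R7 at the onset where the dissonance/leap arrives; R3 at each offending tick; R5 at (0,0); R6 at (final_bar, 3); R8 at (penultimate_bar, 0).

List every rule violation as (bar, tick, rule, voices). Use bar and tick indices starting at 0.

(0, 0, R5, (0, 2))
(2, 0, R2, (0, 2))
(2, 0, R7, (2,))
(3, 0, R1, (0, 2))
(4, 0, R2, (0, 2))
(5, 0, R2, (0, 2))
(5, 0, R3, (1, 2))
(5, 1, R3, (1, 2))
(5, 2, R3, (1, 2))
(5, 3, R3, (1, 2))
(6, 0, R4, (0, 2))
(7, 0, R2, (0, 2))
(7, 0, R7, (2,))
(7, 0, R8, (0, 2))
(8, 0, R2, (0, 1))
(8, 0, R7, (2,))
(8, 3, R6, (0, 2))

bar 0: v0=G3 v1=G4 v2=B4 downbeat M3
bar 1: v0=A3 v1=E4 v2=C5 downbeat m3
bar 2: v0=G3 v1=B3 v2=D4 downbeat P5
bar 3: v0=A3 v1=C4 v2=E4 downbeat P5
bar 4: v0=B3 v1=G4 v2=B4 downbeat P8
bar 5: v0=A3 v1=F4 v2=E4 downbeat P5
bar 6: v0=C4 v1=A4 v2=B4 downbeat M7
bar 7: v0=F3 v1=D4 v2=F4 downbeat P8
bar 8: v0=G3 v1=G4 v2=B4 downbeat M3
  -> R5 @ bar 0 tick 0 v(0, 2): opens on M3
  -> R2 @ bar 2 tick 0 v(0, 2): A3/C5 m3 -> G3/D4 P5 similar
  -> R7 @ bar 2 tick 0 v(2,): C5->D4 leap 10st
  -> R1 @ bar 3 tick 0 v(0, 2): G3/D4 P5 -> A3/E4 P5 similar
  -> R2 @ bar 4 tick 0 v(0, 2): A3/E4 P5 -> B3/B4 P8 similar
  -> R2 @ bar 5 tick 0 v(0, 2): B3/B4 P8 -> A3/E4 P5 similar
  -> R3 @ bar 5 tick 0 v(1, 2): F4 above E4
  -> R3 @ bar 5 tick 1 v(1, 2): F4 above E4
  -> R3 @ bar 5 tick 2 v(1, 2): F4 above E4
  -> R3 @ bar 5 tick 3 v(1, 2): F4 above E4
  -> R4 @ bar 6 tick 0 v(0, 2): C4/B4 M7 untreated
  -> R2 @ bar 7 tick 0 v(0, 2): C4/B4 M7 -> F3/F4 P8 similar
  -> R7 @ bar 7 tick 0 v(2,): B4->F4 leap 6st
  -> R8 @ bar 7 tick 0 v(0, 2): penult P8 not 3rd/6th
  -> R2 @ bar 8 tick 0 v(0, 1): F3/D4 M6 -> G3/G4 P8 similar
  -> R7 @ bar 8 tick 0 v(2,): F4->B4 leap 6st
  -> R6 @ bar 8 tick 3 v(0, 2): closes on M3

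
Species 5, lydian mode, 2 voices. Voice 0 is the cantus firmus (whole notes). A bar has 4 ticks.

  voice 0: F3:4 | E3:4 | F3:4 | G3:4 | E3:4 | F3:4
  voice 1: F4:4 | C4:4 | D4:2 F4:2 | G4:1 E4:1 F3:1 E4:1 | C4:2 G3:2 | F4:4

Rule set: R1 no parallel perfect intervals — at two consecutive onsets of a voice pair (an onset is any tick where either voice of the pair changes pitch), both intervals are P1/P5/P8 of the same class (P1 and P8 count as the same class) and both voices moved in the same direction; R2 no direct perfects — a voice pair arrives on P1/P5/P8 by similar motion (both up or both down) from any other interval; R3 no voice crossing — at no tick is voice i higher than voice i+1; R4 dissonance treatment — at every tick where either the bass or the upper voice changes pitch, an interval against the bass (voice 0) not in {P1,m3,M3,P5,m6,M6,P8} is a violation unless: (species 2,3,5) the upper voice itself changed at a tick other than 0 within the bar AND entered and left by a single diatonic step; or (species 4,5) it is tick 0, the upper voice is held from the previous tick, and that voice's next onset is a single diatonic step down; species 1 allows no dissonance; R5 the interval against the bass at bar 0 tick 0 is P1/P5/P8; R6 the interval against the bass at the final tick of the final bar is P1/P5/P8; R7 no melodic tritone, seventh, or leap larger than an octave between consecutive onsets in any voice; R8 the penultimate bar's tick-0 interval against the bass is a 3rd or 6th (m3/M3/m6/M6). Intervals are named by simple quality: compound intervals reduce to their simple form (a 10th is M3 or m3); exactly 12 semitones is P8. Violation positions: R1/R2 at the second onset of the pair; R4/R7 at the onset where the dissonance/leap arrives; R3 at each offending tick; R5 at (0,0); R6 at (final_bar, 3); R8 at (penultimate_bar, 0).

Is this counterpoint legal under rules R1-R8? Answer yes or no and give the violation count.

No (7 violations)

bar 0: v0=F3 v1=F4 (P8)
bar 1: v0=E3 v1=C4 (m6)
bar 2: v0=F3 v1=D4 (M6)
bar 3: v0=G3 v1=G4 (P8)
bar 4: v0=E3 v1=C4 (m6)
bar 5: v0=F3 v1=F4 (P8)
  R1 @ bar3.0: F3/F4 P8 -> G3/G4 P8 similar
  R3 @ bar3.2: G3 above F3
  R4 @ bar3.2: G3/F3 M2 untreated
  R7 @ bar3.2: E4->F3 leap 11st
  R7 @ bar3.3: F3->E4 leap 11st
  R2 @ bar5.0: E3/G3 m3 -> F3/F4 P8 similar
  R7 @ bar5.0: G3->F4 leap 10st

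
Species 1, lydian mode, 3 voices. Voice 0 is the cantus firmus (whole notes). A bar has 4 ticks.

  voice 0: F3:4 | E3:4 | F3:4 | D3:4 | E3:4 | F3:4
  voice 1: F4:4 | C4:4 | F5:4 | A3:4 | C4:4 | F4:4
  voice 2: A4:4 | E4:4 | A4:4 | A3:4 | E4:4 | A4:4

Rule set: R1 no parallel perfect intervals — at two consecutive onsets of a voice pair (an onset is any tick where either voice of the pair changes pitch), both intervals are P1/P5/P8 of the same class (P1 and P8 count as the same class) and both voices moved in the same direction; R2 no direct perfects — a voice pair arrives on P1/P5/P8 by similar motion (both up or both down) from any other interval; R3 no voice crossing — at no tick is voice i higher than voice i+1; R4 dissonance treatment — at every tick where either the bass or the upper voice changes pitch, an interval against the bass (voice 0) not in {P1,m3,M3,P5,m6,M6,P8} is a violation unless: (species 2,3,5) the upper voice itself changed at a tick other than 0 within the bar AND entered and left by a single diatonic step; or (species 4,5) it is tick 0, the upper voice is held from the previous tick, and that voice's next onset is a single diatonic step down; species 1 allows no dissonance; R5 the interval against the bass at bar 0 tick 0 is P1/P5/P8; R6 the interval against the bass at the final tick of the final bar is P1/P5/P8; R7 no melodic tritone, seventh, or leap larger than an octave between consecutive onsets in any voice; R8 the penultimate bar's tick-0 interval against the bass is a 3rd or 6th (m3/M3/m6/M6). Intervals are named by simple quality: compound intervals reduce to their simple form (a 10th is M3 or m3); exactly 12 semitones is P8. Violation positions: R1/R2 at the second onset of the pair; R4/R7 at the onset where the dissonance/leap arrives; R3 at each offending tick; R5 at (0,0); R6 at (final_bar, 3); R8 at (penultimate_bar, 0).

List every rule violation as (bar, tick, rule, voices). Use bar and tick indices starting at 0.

bar 0: v0=F3 v1=F4 v2=A4 downbeat M3
bar 1: v0=E3 v1=C4 v2=E4 downbeat P8
bar 2: v0=F3 v1=F5 v2=A4 downbeat M3
bar 3: v0=D3 v1=A3 v2=A3 downbeat P5
bar 4: v0=E3 v1=C4 v2=E4 downbeat P8
bar 5: v0=F3 v1=F4 v2=A4 downbeat M3
  -> R5 @ bar 0 tick 0 v(0, 2): opens on M3
  -> R2 @ bar 1 tick 0 v(0, 2): F3/A4 M3 -> E3/E4 P8 similar
  -> R2 @ bar 2 tick 0 v(0, 1): E3/C4 m6 -> F3/F5 P1 similar
  -> R3 @ bar 2 tick 0 v(1, 2): F5 above A4
  -> R7 @ bar 2 tick 0 v(1,): C4->F5 leap 17st
  -> R3 @ bar 2 tick 1 v(1, 2): F5 above A4
  -> R3 @ bar 2 tick 2 v(1, 2): F5 above A4
  -> R3 @ bar 2 tick 3 v(1, 2): F5 above A4
  -> R2 @ bar 3 tick 0 v(0, 1): F3/F5 P1 -> D3/A3 P5 similar
  -> R2 @ bar 3 tick 0 v(0, 2): F3/A4 M3 -> D3/A3 P5 similar
  -> R2 @ bar 3 tick 0 v(1, 2): F5/A4 m6 -> A3/A3 P1 similar
  -> R7 @ bar 3 tick 0 v(1,): F5->A3 leap 20st
  -> R2 @ bar 4 tick 0 v(0, 2): D3/A3 P5 -> E3/E4 P8 similar
  -> R8 @ bar 4 tick 0 v(0, 2): penult P8 not 3rd/6th
  -> R2 @ bar 5 tick 0 v(0, 1): E3/C4 m6 -> F3/F4 P8 similar
  -> R6 @ bar 5 tick 3 v(0, 2): closes on M3

(0, 0, R5, (0, 2))
(1, 0, R2, (0, 2))
(2, 0, R2, (0, 1))
(2, 0, R3, (1, 2))
(2, 0, R7, (1,))
(2, 1, R3, (1, 2))
(2, 2, R3, (1, 2))
(2, 3, R3, (1, 2))
(3, 0, R2, (0, 1))
(3, 0, R2, (0, 2))
(3, 0, R2, (1, 2))
(3, 0, R7, (1,))
(4, 0, R2, (0, 2))
(4, 0, R8, (0, 2))
(5, 0, R2, (0, 1))
(5, 3, R6, (0, 2))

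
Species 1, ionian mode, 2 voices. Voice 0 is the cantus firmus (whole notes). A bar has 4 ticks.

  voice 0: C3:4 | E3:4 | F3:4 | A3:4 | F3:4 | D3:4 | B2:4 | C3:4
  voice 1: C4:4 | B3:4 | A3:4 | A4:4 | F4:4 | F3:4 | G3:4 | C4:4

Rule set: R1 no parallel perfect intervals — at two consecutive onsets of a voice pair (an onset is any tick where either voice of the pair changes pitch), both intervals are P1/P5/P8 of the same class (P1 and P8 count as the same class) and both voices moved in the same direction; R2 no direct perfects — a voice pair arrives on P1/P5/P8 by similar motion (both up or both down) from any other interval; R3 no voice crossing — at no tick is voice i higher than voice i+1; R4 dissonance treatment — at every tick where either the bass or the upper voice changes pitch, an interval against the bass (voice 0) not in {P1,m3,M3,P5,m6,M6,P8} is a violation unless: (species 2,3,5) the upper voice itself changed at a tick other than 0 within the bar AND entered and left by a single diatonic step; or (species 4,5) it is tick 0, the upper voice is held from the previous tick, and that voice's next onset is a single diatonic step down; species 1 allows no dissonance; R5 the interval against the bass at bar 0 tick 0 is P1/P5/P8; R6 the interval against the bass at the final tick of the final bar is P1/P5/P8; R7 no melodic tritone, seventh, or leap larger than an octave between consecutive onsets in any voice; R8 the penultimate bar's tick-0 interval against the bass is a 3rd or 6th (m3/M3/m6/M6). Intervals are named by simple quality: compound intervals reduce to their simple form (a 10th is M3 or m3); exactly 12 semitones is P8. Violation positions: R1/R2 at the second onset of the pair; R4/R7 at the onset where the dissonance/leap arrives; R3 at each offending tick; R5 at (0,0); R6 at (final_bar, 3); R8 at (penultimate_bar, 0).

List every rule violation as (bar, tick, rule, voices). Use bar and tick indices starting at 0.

bar 0: v0=C3 v1=C4 downbeat P8
bar 1: v0=E3 v1=B3 downbeat P5
bar 2: v0=F3 v1=A3 downbeat M3
bar 3: v0=A3 v1=A4 downbeat P8
bar 4: v0=F3 v1=F4 downbeat P8
bar 5: v0=D3 v1=F3 downbeat m3
bar 6: v0=B2 v1=G3 downbeat m6
bar 7: v0=C3 v1=C4 downbeat P8
  -> R2 @ bar 3 tick 0 v(0, 1): F3/A3 M3 -> A3/A4 P8 similar
  -> R1 @ bar 4 tick 0 v(0, 1): A3/A4 P8 -> F3/F4 P8 similar
  -> R2 @ bar 7 tick 0 v(0, 1): B2/G3 m6 -> C3/C4 P8 similar

(3, 0, R2, (0, 1))
(4, 0, R1, (0, 1))
(7, 0, R2, (0, 1))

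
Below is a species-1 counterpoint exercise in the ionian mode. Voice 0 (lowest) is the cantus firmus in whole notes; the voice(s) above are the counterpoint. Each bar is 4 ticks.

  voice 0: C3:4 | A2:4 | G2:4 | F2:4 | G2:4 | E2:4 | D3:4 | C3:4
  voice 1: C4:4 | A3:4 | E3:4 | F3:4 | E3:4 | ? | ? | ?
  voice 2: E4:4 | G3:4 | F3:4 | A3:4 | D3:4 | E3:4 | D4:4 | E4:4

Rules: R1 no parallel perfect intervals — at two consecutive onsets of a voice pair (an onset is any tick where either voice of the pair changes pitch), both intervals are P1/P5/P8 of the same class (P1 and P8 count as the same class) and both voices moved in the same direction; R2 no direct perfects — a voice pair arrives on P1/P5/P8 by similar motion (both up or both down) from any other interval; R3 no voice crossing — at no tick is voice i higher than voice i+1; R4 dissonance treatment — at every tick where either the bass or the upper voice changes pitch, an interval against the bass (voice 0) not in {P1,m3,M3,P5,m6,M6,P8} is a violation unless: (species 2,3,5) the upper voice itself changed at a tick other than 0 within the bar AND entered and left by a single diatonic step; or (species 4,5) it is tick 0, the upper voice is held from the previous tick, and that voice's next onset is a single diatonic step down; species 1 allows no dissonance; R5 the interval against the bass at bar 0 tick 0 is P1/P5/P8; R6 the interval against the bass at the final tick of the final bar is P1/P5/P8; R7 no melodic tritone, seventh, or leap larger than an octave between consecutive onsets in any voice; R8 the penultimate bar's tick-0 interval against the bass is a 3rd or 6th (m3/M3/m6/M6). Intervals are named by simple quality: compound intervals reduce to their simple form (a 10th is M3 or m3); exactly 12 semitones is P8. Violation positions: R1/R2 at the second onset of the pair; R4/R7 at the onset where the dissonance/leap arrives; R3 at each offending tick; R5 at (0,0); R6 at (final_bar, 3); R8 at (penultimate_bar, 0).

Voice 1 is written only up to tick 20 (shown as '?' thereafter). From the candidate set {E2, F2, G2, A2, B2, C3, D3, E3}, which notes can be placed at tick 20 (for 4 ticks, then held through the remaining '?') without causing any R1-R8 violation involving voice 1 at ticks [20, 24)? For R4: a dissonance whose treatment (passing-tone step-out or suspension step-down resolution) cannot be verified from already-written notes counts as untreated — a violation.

{C3, E3, G2}

E2: violates R2
F2: violates R4,R7
G2: legal
A2: violates R4
B2: violates R2
C3: legal
D3: violates R4
E3: legal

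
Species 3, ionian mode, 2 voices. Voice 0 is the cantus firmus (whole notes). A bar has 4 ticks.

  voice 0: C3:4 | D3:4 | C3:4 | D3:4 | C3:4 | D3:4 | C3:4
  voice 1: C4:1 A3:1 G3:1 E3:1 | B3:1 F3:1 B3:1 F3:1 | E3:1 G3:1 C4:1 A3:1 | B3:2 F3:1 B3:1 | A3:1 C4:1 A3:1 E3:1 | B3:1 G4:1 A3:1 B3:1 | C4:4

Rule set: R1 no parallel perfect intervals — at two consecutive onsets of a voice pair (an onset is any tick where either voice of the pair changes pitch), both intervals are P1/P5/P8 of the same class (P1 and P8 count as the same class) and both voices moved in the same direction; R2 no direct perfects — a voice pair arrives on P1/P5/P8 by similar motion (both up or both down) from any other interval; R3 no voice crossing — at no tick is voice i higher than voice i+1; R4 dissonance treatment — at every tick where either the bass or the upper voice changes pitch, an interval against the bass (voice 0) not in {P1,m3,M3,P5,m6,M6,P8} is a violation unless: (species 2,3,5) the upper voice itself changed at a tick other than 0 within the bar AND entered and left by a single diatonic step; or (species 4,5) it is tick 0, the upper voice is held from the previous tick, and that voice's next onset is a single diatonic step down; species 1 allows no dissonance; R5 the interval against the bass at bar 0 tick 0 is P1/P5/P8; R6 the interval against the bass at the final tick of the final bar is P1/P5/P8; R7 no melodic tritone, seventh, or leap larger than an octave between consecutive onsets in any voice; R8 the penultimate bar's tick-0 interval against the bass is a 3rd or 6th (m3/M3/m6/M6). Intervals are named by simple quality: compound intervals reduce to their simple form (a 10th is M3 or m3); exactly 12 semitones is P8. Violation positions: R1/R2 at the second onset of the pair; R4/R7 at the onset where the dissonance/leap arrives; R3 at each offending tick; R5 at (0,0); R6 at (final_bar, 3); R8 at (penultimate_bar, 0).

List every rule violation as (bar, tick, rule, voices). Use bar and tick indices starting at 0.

bar 0: v0=C3 v1=C4 downbeat P8
bar 1: v0=D3 v1=B3 downbeat M6
bar 2: v0=C3 v1=E3 downbeat M3
bar 3: v0=D3 v1=B3 downbeat M6
bar 4: v0=C3 v1=A3 downbeat M6
bar 5: v0=D3 v1=B3 downbeat M6
bar 6: v0=C3 v1=C4 downbeat P8
  -> R7 @ bar 1 tick 1 v(1,): B3->F3 leap 6st
  -> R7 @ bar 1 tick 2 v(1,): F3->B3 leap 6st
  -> R7 @ bar 1 tick 3 v(1,): B3->F3 leap 6st
  -> R7 @ bar 3 tick 2 v(1,): B3->F3 leap 6st
  -> R7 @ bar 3 tick 3 v(1,): F3->B3 leap 6st
  -> R4 @ bar 5 tick 1 v(0, 1): D3/G4 P4 untreated
  -> R7 @ bar 5 tick 2 v(1,): G4->A3 leap 10st

(1, 1, R7, (1,))
(1, 2, R7, (1,))
(1, 3, R7, (1,))
(3, 2, R7, (1,))
(3, 3, R7, (1,))
(5, 1, R4, (0, 1))
(5, 2, R7, (1,))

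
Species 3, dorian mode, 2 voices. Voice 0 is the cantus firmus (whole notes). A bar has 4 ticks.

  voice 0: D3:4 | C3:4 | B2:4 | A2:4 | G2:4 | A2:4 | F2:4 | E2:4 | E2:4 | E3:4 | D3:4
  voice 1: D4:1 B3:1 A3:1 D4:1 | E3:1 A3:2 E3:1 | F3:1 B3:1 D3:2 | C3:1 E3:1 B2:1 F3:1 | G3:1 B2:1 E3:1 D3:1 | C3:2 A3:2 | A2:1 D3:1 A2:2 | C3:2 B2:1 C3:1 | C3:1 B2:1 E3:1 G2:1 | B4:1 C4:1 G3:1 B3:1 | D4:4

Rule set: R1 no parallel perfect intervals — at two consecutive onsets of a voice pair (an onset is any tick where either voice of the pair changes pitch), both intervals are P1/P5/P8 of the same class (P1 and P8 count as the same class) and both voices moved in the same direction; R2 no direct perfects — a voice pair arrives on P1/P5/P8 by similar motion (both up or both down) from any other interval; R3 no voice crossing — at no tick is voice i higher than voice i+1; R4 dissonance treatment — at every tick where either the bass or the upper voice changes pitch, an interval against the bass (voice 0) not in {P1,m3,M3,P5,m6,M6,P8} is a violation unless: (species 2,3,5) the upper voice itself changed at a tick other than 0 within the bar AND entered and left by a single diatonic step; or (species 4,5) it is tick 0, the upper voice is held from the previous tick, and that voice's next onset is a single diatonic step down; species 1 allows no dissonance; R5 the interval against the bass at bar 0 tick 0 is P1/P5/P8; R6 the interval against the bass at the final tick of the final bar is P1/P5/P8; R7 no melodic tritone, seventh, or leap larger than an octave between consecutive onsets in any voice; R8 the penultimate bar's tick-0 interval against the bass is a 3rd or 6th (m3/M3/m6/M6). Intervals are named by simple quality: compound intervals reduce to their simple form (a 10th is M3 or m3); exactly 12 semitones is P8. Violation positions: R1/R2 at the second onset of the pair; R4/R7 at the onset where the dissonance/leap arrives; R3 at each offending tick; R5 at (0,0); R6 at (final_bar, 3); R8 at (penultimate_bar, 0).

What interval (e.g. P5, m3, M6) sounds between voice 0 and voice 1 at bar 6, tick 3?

M3

voice 0=F2 voice 1=A2 -> M3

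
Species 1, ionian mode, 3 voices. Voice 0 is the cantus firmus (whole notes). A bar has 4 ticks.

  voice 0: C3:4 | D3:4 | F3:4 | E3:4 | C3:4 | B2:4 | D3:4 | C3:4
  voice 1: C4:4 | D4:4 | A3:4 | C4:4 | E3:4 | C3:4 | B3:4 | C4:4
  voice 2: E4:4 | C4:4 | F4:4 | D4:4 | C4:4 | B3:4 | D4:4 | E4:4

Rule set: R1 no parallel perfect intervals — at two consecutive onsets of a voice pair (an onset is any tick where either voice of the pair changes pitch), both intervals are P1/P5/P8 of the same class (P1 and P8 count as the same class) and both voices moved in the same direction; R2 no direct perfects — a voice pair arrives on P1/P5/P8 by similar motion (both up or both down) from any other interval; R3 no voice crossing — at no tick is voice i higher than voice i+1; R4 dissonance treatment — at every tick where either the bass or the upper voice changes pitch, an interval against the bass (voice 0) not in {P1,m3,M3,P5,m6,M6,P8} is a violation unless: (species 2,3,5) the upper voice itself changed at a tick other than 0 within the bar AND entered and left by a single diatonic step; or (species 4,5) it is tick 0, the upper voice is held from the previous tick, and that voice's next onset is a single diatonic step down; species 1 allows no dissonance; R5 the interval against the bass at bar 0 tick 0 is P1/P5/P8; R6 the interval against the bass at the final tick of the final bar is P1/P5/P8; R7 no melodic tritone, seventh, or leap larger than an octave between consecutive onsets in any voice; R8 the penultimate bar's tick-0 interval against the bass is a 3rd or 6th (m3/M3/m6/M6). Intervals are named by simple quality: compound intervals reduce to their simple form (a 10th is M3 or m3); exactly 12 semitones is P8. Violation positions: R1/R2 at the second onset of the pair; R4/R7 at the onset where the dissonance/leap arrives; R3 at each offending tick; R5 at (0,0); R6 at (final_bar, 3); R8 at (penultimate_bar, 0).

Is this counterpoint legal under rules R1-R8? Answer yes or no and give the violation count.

bar 0: v0=C3 v1=C4 v2=E4 (M3)
bar 1: v0=D3 v1=D4 v2=C4 (m7)
bar 2: v0=F3 v1=A3 v2=F4 (P8)
bar 3: v0=E3 v1=C4 v2=D4 (m7)
bar 4: v0=C3 v1=E3 v2=C4 (P8)
bar 5: v0=B2 v1=C3 v2=B3 (P8)
bar 6: v0=D3 v1=B3 v2=D4 (P8)
bar 7: v0=C3 v1=C4 v2=E4 (M3)
  R5 @ bar0.0: opens on M3
  R1 @ bar1.0: C3/C4 P8 -> D3/D4 P8 similar
  R3 @ bar1.0: D4 above C4
  R4 @ bar1.0: D3/C4 m7 untreated
  R3 @ bar1.1: D4 above C4
  R3 @ bar1.2: D4 above C4
  R3 @ bar1.3: D4 above C4
  R2 @ bar2.0: D3/C4 m7 -> F3/F4 P8 similar
  R4 @ bar3.0: E3/D4 m7 untreated
  R2 @ bar4.0: E3/D4 m7 -> C3/C4 P8 similar
  R1 @ bar5.0: C3/C4 P8 -> B2/B3 P8 similar
  R4 @ bar5.0: B2/C3 m2 untreated
  R1 @ bar6.0: B2/B3 P8 -> D3/D4 P8 similar
  R7 @ bar6.0: C3->B3 leap 11st
  R8 @ bar6.0: penult P8 not 3rd/6th
  R6 @ bar7.3: closes on M3

No (16 violations)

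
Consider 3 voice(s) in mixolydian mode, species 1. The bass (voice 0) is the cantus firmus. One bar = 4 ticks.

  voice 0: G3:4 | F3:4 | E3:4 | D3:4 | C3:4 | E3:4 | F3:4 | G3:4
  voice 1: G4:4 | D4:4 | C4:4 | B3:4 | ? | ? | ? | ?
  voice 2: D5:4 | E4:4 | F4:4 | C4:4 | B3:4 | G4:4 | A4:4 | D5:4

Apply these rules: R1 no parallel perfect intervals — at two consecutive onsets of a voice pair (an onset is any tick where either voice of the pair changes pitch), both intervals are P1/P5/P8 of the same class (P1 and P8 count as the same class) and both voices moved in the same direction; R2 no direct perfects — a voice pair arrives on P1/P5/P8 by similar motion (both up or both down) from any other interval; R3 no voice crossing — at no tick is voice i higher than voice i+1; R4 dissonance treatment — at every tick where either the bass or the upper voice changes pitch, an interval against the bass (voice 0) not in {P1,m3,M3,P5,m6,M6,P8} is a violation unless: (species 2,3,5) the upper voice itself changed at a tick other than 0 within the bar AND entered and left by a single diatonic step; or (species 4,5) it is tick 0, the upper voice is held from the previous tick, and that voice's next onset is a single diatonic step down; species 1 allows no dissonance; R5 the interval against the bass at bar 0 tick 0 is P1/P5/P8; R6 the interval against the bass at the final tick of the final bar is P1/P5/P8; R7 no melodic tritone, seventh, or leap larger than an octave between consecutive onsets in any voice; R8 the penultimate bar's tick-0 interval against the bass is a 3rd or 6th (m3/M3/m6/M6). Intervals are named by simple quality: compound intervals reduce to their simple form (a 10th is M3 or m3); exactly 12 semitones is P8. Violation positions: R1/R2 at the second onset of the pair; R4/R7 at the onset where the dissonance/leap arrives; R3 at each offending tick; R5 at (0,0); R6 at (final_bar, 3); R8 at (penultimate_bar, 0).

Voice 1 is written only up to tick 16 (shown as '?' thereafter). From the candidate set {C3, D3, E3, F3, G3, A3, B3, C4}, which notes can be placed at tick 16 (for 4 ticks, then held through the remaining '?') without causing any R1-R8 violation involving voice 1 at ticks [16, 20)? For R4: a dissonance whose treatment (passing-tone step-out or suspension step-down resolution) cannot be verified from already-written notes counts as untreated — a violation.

{A3}

C3: violates R2,R7
D3: violates R4
E3: violates R2
F3: violates R4,R7
G3: violates R2
A3: legal
B3: violates R4
C4: violates R3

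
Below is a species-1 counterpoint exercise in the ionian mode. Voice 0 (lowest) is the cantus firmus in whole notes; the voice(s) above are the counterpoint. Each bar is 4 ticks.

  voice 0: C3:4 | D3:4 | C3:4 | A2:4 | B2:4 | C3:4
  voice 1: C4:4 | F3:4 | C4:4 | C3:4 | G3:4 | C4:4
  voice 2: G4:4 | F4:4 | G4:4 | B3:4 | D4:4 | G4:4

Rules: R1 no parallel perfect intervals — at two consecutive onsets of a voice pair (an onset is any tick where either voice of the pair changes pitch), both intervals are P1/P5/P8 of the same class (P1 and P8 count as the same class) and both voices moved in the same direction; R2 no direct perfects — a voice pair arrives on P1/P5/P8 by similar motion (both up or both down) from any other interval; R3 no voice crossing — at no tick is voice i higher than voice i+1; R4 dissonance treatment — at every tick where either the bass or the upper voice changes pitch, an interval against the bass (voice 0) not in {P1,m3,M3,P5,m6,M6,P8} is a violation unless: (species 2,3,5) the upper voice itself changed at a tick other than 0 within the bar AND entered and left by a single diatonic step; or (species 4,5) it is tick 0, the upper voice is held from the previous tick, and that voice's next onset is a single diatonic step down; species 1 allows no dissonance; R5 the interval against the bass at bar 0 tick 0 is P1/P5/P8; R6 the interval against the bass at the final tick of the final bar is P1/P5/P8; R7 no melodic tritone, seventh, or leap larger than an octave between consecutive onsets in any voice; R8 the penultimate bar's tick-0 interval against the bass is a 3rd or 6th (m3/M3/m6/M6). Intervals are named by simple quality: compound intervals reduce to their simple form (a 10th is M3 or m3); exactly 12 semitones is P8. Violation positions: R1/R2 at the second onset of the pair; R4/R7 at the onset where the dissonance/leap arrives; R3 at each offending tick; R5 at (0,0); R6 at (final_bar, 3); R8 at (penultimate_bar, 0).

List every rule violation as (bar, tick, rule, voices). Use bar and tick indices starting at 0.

bar 0: v0=C3 v1=C4 v2=G4 downbeat P5
bar 1: v0=D3 v1=F3 v2=F4 downbeat m3
bar 2: v0=C3 v1=C4 v2=G4 downbeat P5
bar 3: v0=A2 v1=C3 v2=B3 downbeat M2
bar 4: v0=B2 v1=G3 v2=D4 downbeat m3
bar 5: v0=C3 v1=C4 v2=G4 downbeat P5
  -> R2 @ bar 1 tick 0 v(1, 2): C4/G4 P5 -> F3/F4 P8 similar
  -> R2 @ bar 2 tick 0 v(1, 2): F3/F4 P8 -> C4/G4 P5 similar
  -> R4 @ bar 3 tick 0 v(0, 2): A2/B3 M2 untreated
  -> R2 @ bar 4 tick 0 v(1, 2): C3/B3 M7 -> G3/D4 P5 similar
  -> R1 @ bar 5 tick 0 v(1, 2): G3/D4 P5 -> C4/G4 P5 similar
  -> R2 @ bar 5 tick 0 v(0, 1): B2/G3 m6 -> C3/C4 P8 similar
  -> R2 @ bar 5 tick 0 v(0, 2): B2/D4 m3 -> C3/G4 P5 similar

(1, 0, R2, (1, 2))
(2, 0, R2, (1, 2))
(3, 0, R4, (0, 2))
(4, 0, R2, (1, 2))
(5, 0, R1, (1, 2))
(5, 0, R2, (0, 1))
(5, 0, R2, (0, 2))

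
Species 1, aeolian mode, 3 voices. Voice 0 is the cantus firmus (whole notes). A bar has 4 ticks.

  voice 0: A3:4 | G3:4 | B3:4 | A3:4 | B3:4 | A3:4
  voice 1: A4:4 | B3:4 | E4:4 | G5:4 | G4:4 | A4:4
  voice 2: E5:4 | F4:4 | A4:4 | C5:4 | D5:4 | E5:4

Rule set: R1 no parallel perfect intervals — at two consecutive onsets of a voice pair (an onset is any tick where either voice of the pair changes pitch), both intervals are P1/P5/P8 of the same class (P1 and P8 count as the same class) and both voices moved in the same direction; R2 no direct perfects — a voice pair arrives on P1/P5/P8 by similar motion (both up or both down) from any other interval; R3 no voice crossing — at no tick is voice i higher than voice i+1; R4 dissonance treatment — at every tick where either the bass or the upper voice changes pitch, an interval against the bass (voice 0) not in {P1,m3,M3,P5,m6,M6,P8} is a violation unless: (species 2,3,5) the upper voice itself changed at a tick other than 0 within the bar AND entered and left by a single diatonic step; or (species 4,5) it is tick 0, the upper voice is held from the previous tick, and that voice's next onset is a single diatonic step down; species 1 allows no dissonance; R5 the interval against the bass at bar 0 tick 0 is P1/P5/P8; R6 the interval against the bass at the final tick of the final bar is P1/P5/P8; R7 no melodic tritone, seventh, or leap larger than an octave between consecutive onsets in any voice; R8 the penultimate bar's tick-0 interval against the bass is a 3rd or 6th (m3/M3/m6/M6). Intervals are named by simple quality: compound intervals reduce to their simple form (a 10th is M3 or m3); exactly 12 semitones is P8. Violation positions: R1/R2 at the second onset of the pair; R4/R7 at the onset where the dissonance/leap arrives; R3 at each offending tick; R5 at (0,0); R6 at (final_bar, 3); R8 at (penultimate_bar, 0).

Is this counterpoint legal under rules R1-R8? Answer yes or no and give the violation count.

No (13 violations)

bar 0: v0=A3 v1=A4 v2=E5 (P5)
bar 1: v0=G3 v1=B3 v2=F4 (m7)
bar 2: v0=B3 v1=E4 v2=A4 (m7)
bar 3: v0=A3 v1=G5 v2=C5 (m3)
bar 4: v0=B3 v1=G4 v2=D5 (m3)
bar 5: v0=A3 v1=A4 v2=E5 (P5)
  R4 @ bar1.0: G3/F4 m7 untreated
  R7 @ bar1.0: A4->B3 leap 10st
  R7 @ bar1.0: E5->F4 leap 11st
  R4 @ bar2.0: B3/E4 P4 untreated
  R4 @ bar2.0: B3/A4 m7 untreated
  R2 @ bar3.0: E4/A4 P4 -> G5/C5 P5 similar
  R3 @ bar3.0: G5 above C5
  R4 @ bar3.0: A3/G5 m7 untreated
  R7 @ bar3.0: E4->G5 leap 15st
  R3 @ bar3.1: G5 above C5
  R3 @ bar3.2: G5 above C5
  R3 @ bar3.3: G5 above C5
  R1 @ bar5.0: G4/D5 P5 -> A4/E5 P5 similar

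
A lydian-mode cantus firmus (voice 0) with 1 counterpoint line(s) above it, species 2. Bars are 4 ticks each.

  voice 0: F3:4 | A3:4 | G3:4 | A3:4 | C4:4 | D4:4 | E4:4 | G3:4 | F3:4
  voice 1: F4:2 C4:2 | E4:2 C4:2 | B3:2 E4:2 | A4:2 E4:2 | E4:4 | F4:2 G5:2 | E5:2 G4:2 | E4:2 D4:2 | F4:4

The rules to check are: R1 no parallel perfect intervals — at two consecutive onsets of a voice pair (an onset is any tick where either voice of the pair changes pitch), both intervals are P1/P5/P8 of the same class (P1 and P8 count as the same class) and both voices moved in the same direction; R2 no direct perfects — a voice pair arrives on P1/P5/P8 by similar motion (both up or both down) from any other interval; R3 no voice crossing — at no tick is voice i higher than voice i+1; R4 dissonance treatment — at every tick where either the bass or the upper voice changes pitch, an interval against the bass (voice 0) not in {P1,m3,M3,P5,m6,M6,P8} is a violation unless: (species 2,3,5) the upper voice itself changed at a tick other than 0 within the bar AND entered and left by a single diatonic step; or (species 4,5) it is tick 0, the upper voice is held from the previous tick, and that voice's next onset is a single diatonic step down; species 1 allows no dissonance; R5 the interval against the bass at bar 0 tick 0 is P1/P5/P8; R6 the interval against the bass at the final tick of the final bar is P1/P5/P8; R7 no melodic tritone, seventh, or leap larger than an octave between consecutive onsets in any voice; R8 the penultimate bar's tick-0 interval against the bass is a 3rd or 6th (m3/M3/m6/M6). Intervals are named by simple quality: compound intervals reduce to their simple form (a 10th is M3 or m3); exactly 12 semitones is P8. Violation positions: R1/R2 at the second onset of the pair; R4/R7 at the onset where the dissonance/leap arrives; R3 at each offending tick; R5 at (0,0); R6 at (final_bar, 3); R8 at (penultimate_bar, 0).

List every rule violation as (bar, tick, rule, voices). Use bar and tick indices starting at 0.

(1, 0, R1, (0, 1))
(3, 0, R2, (0, 1))
(5, 2, R4, (0, 1))
(5, 2, R7, (1,))

bar 0: v0=F3 v1=F4 downbeat P8
bar 1: v0=A3 v1=E4 downbeat P5
bar 2: v0=G3 v1=B3 downbeat M3
bar 3: v0=A3 v1=A4 downbeat P8
bar 4: v0=C4 v1=E4 downbeat M3
bar 5: v0=D4 v1=F4 downbeat m3
bar 6: v0=E4 v1=E5 downbeat P8
bar 7: v0=G3 v1=E4 downbeat M6
bar 8: v0=F3 v1=F4 downbeat P8
  -> R1 @ bar 1 tick 0 v(0, 1): F3/C4 P5 -> A3/E4 P5 similar
  -> R2 @ bar 3 tick 0 v(0, 1): G3/E4 M6 -> A3/A4 P8 similar
  -> R4 @ bar 5 tick 2 v(0, 1): D4/G5 P4 untreated
  -> R7 @ bar 5 tick 2 v(1,): F4->G5 leap 14st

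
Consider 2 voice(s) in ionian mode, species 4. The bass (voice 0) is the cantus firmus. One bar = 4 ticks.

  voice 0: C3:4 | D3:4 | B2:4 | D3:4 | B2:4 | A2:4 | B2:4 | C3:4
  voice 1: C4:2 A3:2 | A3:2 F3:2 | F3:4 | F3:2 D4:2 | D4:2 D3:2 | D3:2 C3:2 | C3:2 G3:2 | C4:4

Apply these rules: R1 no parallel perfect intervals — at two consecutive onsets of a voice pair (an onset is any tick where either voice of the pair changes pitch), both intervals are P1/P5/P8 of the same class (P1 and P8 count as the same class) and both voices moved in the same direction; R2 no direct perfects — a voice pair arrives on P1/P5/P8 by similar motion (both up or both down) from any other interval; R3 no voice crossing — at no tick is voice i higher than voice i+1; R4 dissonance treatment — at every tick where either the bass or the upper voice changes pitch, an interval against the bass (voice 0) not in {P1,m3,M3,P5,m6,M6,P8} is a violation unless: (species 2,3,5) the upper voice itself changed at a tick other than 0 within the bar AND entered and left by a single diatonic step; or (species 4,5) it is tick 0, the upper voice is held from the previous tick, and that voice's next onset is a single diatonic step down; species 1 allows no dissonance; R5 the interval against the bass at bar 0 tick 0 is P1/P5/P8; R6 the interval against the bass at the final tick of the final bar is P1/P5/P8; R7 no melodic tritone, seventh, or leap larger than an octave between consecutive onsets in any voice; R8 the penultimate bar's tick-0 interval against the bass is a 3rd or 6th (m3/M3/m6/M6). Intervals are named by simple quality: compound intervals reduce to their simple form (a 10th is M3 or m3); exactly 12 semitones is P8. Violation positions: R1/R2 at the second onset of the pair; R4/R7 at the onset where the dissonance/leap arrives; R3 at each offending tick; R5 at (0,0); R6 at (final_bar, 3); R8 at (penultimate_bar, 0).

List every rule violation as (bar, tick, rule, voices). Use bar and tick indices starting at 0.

bar 0: v0=C3 v1=C4 downbeat P8
bar 1: v0=D3 v1=A3 downbeat P5
bar 2: v0=B2 v1=F3 downbeat TT
bar 3: v0=D3 v1=F3 downbeat m3
bar 4: v0=B2 v1=D4 downbeat m3
bar 5: v0=A2 v1=D3 downbeat P4
bar 6: v0=B2 v1=C3 downbeat m2
bar 7: v0=C3 v1=C4 downbeat P8
  -> R4 @ bar 2 tick 0 v(0, 1): B2/F3 TT untreated
  -> R4 @ bar 6 tick 0 v(0, 1): B2/C3 m2 untreated
  -> R8 @ bar 6 tick 0 v(0, 1): penult m2 not 3rd/6th
  -> R2 @ bar 7 tick 0 v(0, 1): B2/G3 m6 -> C3/C4 P8 similar

(2, 0, R4, (0, 1))
(6, 0, R4, (0, 1))
(6, 0, R8, (0, 1))
(7, 0, R2, (0, 1))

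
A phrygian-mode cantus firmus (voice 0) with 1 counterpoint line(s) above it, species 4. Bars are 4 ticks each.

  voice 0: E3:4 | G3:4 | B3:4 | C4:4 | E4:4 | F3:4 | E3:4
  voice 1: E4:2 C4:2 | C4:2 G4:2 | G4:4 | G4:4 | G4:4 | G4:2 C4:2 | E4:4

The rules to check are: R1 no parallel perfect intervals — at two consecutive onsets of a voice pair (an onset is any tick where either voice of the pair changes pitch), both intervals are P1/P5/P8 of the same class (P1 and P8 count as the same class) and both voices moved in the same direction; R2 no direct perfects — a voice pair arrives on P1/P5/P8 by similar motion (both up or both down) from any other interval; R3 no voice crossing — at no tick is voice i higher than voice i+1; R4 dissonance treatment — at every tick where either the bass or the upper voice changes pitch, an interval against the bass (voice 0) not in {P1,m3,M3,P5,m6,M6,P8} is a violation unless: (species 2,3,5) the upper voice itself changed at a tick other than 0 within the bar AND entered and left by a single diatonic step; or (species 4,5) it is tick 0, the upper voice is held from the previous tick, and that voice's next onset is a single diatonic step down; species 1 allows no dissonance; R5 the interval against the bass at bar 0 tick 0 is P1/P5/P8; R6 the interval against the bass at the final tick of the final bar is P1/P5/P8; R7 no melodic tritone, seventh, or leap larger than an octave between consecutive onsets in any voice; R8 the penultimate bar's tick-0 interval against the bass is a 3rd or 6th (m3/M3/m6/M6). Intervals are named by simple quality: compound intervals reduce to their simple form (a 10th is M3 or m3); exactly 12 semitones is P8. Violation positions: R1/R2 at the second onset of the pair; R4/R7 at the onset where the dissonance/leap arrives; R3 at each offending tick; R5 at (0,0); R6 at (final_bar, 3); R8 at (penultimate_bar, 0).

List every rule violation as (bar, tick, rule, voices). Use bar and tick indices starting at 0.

(1, 0, R4, (0, 1))
(5, 0, R4, (0, 1))
(5, 0, R7, (0,))
(5, 0, R8, (0, 1))

bar 0: v0=E3 v1=E4 downbeat P8
bar 1: v0=G3 v1=C4 downbeat P4
bar 2: v0=B3 v1=G4 downbeat m6
bar 3: v0=C4 v1=G4 downbeat P5
bar 4: v0=E4 v1=G4 downbeat m3
bar 5: v0=F3 v1=G4 downbeat M2
bar 6: v0=E3 v1=E4 downbeat P8
  -> R4 @ bar 1 tick 0 v(0, 1): G3/C4 P4 untreated
  -> R4 @ bar 5 tick 0 v(0, 1): F3/G4 M2 untreated
  -> R7 @ bar 5 tick 0 v(0,): E4->F3 leap 11st
  -> R8 @ bar 5 tick 0 v(0, 1): penult M2 not 3rd/6th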